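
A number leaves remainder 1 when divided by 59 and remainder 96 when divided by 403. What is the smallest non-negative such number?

15813

Write x = 1 + 59·k. Then 59·k ≡ 96 − 1 ≡ 95 (mod 403).
Need 59⁻¹ mod 403. Extended Euclid on (403, 59):
403 = 6×59 + 49
59 = 1×49 + 10
49 = 4×10 + 9
10 = 1×9 + 1
9 = 9×1 + 0
Back-substitute:
1 = 10 − 9
1 = −49 + 5·10
1 = 5·59 − 6·49
1 = −6·403 + 41·59
59⁻¹ ≡ 41 (mod 403), so k ≡ 41·95 ≡ 268 (mod 403).
x = 1 + 59·268 = 15813.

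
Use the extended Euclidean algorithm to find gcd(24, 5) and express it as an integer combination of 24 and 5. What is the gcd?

Repeated division:
24 = 4·5 + 4
5 = 1·4 + 1
4 = 4·1 + 0
gcd(24, 5) = 1.
Working backward:
1 = 5 − 4
1 = −24 + 5·5
So 1 = (-1)·24 + (5)·5.

1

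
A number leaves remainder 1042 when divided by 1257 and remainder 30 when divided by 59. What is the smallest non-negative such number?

Write x = 1042 + 1257·k. Then 1257·k ≡ 30 − 1042 ≡ 50 (mod 59).
Need 1257⁻¹ mod 59. Extended Euclid on (59, 18):
59 = 3·18 + 5
18 = 3·5 + 3
5 = 1·3 + 2
3 = 1·2 + 1
2 = 2·1 + 0
Back-substitute:
1 = 3 − 2
1 = −5 + 2·3
1 = 2·18 − 7·5
1 = −7·59 + 23·18
1257⁻¹ ≡ 23 (mod 59), so k ≡ 23·50 ≡ 29 (mod 59).
x = 1042 + 1257·29 = 37495.

37495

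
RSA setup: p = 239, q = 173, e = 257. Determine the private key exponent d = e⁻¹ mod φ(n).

14017

φ(n) = (p−1)(q−1) = 238·172 = 40936.
Need d with 257·d ≡ 1 (mod 40936). Apply the extended Euclidean algorithm:
40936 = 159×257 + 73
257 = 3×73 + 38
73 = 1×38 + 35
38 = 1×35 + 3
35 = 11×3 + 2
3 = 1×2 + 1
2 = 2×1 + 0
Back-substitute:
1 = 3 − 2
1 = −35 + 12·3
1 = 12·38 − 13·35
1 = −13·73 + 25·38
1 = 25·257 − 88·73
1 = −88·40936 + 14017·257
So 257·14017 ≡ 1 (mod 40936), hence d = 14017.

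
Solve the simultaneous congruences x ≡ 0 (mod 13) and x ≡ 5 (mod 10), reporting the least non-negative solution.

Write x = 0 + 13·k. Then 13·k ≡ 5 − 0 ≡ 5 (mod 10).
Need 13⁻¹ mod 10. Extended Euclid on (10, 3):
10 = 3·3 + 1
3 = 3·1 + 0
Back-substitute:
1 = 10 − 3·3
13⁻¹ ≡ 7 (mod 10), so k ≡ 7·5 ≡ 5 (mod 10).
x = 0 + 13·5 = 65.

65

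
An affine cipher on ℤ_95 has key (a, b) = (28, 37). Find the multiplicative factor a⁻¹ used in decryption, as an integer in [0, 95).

17

Apply the Euclidean algorithm to 95 and 28:
95 = 3*28 + 11
28 = 2*11 + 6
11 = 1*6 + 5
6 = 1*5 + 1
5 = 5*1 + 0
The gcd is 1. Working backward:
1 = 6 − 5
1 = −11 + 2·6
1 = 2·28 − 5·11
1 = −5·95 + 17·28
So 28·17 ≡ 1 (mod 95).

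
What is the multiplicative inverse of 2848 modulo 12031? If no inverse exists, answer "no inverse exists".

2843

Run Euclid on (12031, 2848):
12031 = 4×2848 + 639
2848 = 4×639 + 292
639 = 2×292 + 55
292 = 5×55 + 17
55 = 3×17 + 4
17 = 4×4 + 1
4 = 4×1 + 0
Since gcd(2848, 12031) = 1, back-substitute to write 1 as a combination:
1 = 17 − 4·4
1 = −4·55 + 13·17
1 = 13·292 − 69·55
1 = −69·639 + 151·292
1 = 151·2848 − 673·639
1 = −673·12031 + 2843·2848
So 2848·2843 ≡ 1 (mod 12031).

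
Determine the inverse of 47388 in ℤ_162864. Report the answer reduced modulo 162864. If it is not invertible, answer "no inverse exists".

Euclidean algorithm on 162864, 47388:
162864 = 3*47388 + 20700
47388 = 2*20700 + 5988
20700 = 3*5988 + 2736
5988 = 2*2736 + 516
2736 = 5*516 + 156
516 = 3*156 + 48
156 = 3*48 + 12
48 = 4*12 + 0
Since gcd = 12 > 1, 47388 is not a unit mod 162864.

no inverse exists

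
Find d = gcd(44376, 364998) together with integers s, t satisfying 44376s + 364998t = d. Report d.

6

Repeated division:
364998 = 8*44376 + 9990
44376 = 4*9990 + 4416
9990 = 2*4416 + 1158
4416 = 3*1158 + 942
1158 = 1*942 + 216
942 = 4*216 + 78
216 = 2*78 + 60
78 = 1*60 + 18
60 = 3*18 + 6
18 = 3*6 + 0
gcd(44376, 364998) = 6.
Working backward:
6 = 60 − 3·18
6 = −3·78 + 4·60
6 = 4·216 − 11·78
6 = −11·942 + 48·216
6 = 48·1158 − 59·942
6 = −59·4416 + 225·1158
6 = 225·9990 − 509·4416
6 = −509·44376 + 2261·9990
6 = 2261·364998 − 18597·44376
So 6 = (2261)·364998 + (-18597)·44376.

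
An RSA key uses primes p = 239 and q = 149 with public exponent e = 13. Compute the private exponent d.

φ(n) = (p−1)(q−1) = 238·148 = 35224.
Need d with 13·d ≡ 1 (mod 35224). Apply the extended Euclidean algorithm:
35224 = 2709·13 + 7
13 = 1·7 + 6
7 = 1·6 + 1
6 = 6·1 + 0
Back-substitute:
1 = 7 − 6
1 = −13 + 2·7
1 = 2·35224 − 5419·13
So 13·(-5419) ≡ 1 (mod 35224), hence d ≡ -5419 ≡ 29805 (mod 35224).

29805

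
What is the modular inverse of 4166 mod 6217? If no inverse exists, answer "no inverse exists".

Extended Euclidean algorithm:
6217 = 1×4166 + 2051
4166 = 2×2051 + 64
2051 = 32×64 + 3
64 = 21×3 + 1
3 = 3×1 + 0
Since gcd(4166, 6217) = 1, back-substitute to write 1 as a combination:
1 = 64 − 21·3
1 = −21·2051 + 673·64
1 = 673·4166 − 1367·2051
1 = −1367·6217 + 2040·4166
So 4166·2040 ≡ 1 (mod 6217).

2040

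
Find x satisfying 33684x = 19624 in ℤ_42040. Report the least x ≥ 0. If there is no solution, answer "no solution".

First find gcd(33684, 42040):
42040 = 1·33684 + 8356
33684 = 4·8356 + 260
8356 = 32·260 + 36
260 = 7·36 + 8
36 = 4·8 + 4
8 = 2·4 + 0
gcd = 4 and 4 | 19624, so solutions exist. Divide through by 4: 8421x ≡ 4906 (mod 10510).
Now find 8421⁻¹ mod 10510:
10510 = 1*8421 + 2089
8421 = 4*2089 + 65
2089 = 32*65 + 9
65 = 7*9 + 2
9 = 4*2 + 1
2 = 2*1 + 0
Back-substitute:
1 = 9 − 4·2
1 = −4·65 + 29·9
1 = 29·2089 − 932·65
1 = −932·8421 + 3757·2089
1 = 3757·10510 − 4689·8421
So 8421·(-4689) ≡ 1 (mod 10510), i.e. 8421⁻¹ ≡ 5821.
Then x ≡ 5821·4906 ≡ 2156 (mod 10510); the smallest non-negative solution is x = 2156.

2156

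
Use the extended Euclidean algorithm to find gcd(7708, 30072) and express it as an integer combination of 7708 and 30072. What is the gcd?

Repeated division:
30072 = 3×7708 + 6948
7708 = 1×6948 + 760
6948 = 9×760 + 108
760 = 7×108 + 4
108 = 27×4 + 0
gcd(7708, 30072) = 4.
Back-substituting:
4 = 760 − 7·108
4 = −7·6948 + 64·760
4 = 64·7708 − 71·6948
4 = −71·30072 + 277·7708
So 4 = (-71)·30072 + (277)·7708.

4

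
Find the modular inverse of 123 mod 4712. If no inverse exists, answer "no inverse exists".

2107

gcd(4712, 123) by repeated division:
4712 = 38·123 + 38
123 = 3·38 + 9
38 = 4·9 + 2
9 = 4·2 + 1
2 = 2·1 + 0
The gcd is 1. Working backward:
1 = 9 − 4·2
1 = −4·38 + 17·9
1 = 17·123 − 55·38
1 = −55·4712 + 2107·123
So 123·2107 ≡ 1 (mod 4712).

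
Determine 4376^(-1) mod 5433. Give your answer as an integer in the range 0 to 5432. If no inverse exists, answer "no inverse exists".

gcd(5433, 4376) by repeated division:
5433 = 1·4376 + 1057
4376 = 4·1057 + 148
1057 = 7·148 + 21
148 = 7·21 + 1
21 = 21·1 + 0
The gcd is 1. Working backward:
1 = 148 − 7·21
1 = −7·1057 + 50·148
1 = 50·4376 − 207·1057
1 = −207·5433 + 257·4376
So 4376·257 ≡ 1 (mod 5433).

257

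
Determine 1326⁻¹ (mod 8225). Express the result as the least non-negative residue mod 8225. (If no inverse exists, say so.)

5626

gcd(8225, 1326) by repeated division:
8225 = 6·1326 + 269
1326 = 4·269 + 250
269 = 1·250 + 19
250 = 13·19 + 3
19 = 6·3 + 1
3 = 3·1 + 0
Since gcd(1326, 8225) = 1, back-substitute to write 1 as a combination:
1 = 19 − 6·3
1 = −6·250 + 79·19
1 = 79·269 − 85·250
1 = −85·1326 + 419·269
1 = 419·8225 − 2599·1326
Hence 1326⁻¹ ≡ -2599 ≡ 5626 (mod 8225).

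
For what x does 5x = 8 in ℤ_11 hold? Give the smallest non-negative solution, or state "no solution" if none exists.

6

First find gcd(5, 11):
11 = 2×5 + 1
5 = 5×1 + 0
gcd = 1, so a unique solution mod 11 exists.
Back-substitute for the Bézout coefficients:
1 = 11 − 2·5
So 5·(-2) ≡ 1 (mod 11), giving 5⁻¹ ≡ 9.
x ≡ 5⁻¹·8 ≡ 9·8 ≡ 6 (mod 11).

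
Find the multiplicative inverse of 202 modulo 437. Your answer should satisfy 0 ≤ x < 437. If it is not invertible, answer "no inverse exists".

Apply the Euclidean algorithm to 437 and 202:
437 = 2×202 + 33
202 = 6×33 + 4
33 = 8×4 + 1
4 = 4×1 + 0
Since gcd(202, 437) = 1, back-substitute to write 1 as a combination:
1 = 33 − 8·4
1 = −8·202 + 49·33
1 = 49·437 − 106·202
Thus 202·(-106) ≡ 1 (mod 437); reducing, -106 mod 437 = 331.

331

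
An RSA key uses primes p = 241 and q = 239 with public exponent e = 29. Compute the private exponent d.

5909

φ(n) = (p−1)(q−1) = 240·238 = 57120.
Need d with 29·d ≡ 1 (mod 57120). Apply the extended Euclidean algorithm:
57120 = 1969·29 + 19
29 = 1·19 + 10
19 = 1·10 + 9
10 = 1·9 + 1
9 = 9·1 + 0
Back-substitute:
1 = 10 − 9
1 = −19 + 2·10
1 = 2·29 − 3·19
1 = −3·57120 + 5909·29
So 29·5909 ≡ 1 (mod 57120), hence d = 5909.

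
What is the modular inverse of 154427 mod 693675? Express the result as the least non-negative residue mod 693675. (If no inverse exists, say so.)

309413

Run Euclid on (693675, 154427):
693675 = 4×154427 + 75967
154427 = 2×75967 + 2493
75967 = 30×2493 + 1177
2493 = 2×1177 + 139
1177 = 8×139 + 65
139 = 2×65 + 9
65 = 7×9 + 2
9 = 4×2 + 1
2 = 2×1 + 0
Since gcd(154427, 693675) = 1, back-substitute to write 1 as a combination:
1 = 9 − 4·2
1 = −4·65 + 29·9
1 = 29·139 − 62·65
1 = −62·1177 + 525·139
1 = 525·2493 − 1112·1177
1 = −1112·75967 + 33885·2493
1 = 33885·154427 − 68882·75967
1 = −68882·693675 + 309413·154427
So 154427·309413 ≡ 1 (mod 693675).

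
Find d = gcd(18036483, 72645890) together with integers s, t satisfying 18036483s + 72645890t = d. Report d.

1

Apply Euclid's algorithm to 72645890 and 18036483:
72645890 = 4×18036483 + 499958
18036483 = 36×499958 + 37995
499958 = 13×37995 + 6023
37995 = 6×6023 + 1857
6023 = 3×1857 + 452
1857 = 4×452 + 49
452 = 9×49 + 11
49 = 4×11 + 5
11 = 2×5 + 1
5 = 5×1 + 0
gcd(18036483, 72645890) = 1.
Back-substituting:
1 = 11 − 2·5
1 = −2·49 + 9·11
1 = 9·452 − 83·49
1 = −83·1857 + 341·452
1 = 341·6023 − 1106·1857
1 = −1106·37995 + 6977·6023
1 = 6977·499958 − 91807·37995
1 = −91807·18036483 + 3312029·499958
1 = 3312029·72645890 − 13339923·18036483
So 1 = (3312029)·72645890 + (-13339923)·18036483.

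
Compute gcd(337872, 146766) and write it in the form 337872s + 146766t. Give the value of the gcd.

6

Repeated division:
337872 = 2×146766 + 44340
146766 = 3×44340 + 13746
44340 = 3×13746 + 3102
13746 = 4×3102 + 1338
3102 = 2×1338 + 426
1338 = 3×426 + 60
426 = 7×60 + 6
60 = 10×6 + 0
gcd(337872, 146766) = 6.
Working backward:
6 = 426 − 7·60
6 = −7·1338 + 22·426
6 = 22·3102 − 51·1338
6 = −51·13746 + 226·3102
6 = 226·44340 − 729·13746
6 = −729·146766 + 2413·44340
6 = 2413·337872 − 5555·146766
So 6 = (2413)·337872 + (-5555)·146766.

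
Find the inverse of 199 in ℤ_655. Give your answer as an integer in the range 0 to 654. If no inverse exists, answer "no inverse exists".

gcd(655, 199) by repeated division:
655 = 3×199 + 58
199 = 3×58 + 25
58 = 2×25 + 8
25 = 3×8 + 1
8 = 8×1 + 0
The gcd is 1. Working backward:
1 = 25 − 3·8
1 = −3·58 + 7·25
1 = 7·199 − 24·58
1 = −24·655 + 79·199
So 199·79 ≡ 1 (mod 655).

79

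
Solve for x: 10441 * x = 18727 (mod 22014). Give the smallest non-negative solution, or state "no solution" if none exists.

13327

First find gcd(10441, 22014):
22014 = 2×10441 + 1132
10441 = 9×1132 + 253
1132 = 4×253 + 120
253 = 2×120 + 13
120 = 9×13 + 3
13 = 4×3 + 1
3 = 3×1 + 0
gcd = 1, so a unique solution mod 22014 exists.
Back-substitute for the Bézout coefficients:
1 = 13 − 4·3
1 = −4·120 + 37·13
1 = 37·253 − 78·120
1 = −78·1132 + 349·253
1 = 349·10441 − 3219·1132
1 = −3219·22014 + 6787·10441
So 10441·(6787) ≡ 1 (mod 22014), giving 10441⁻¹ ≡ 6787.
x ≡ 10441⁻¹·18727 ≡ 6787·18727 ≡ 13327 (mod 22014).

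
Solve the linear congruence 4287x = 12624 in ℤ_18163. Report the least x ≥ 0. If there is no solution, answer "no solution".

16628

First find gcd(4287, 18163):
18163 = 4×4287 + 1015
4287 = 4×1015 + 227
1015 = 4×227 + 107
227 = 2×107 + 13
107 = 8×13 + 3
13 = 4×3 + 1
3 = 3×1 + 0
gcd = 1, so a unique solution mod 18163 exists.
Back-substitute for the Bézout coefficients:
1 = 13 − 4·3
1 = −4·107 + 33·13
1 = 33·227 − 70·107
1 = −70·1015 + 313·227
1 = 313·4287 − 1322·1015
1 = −1322·18163 + 5601·4287
So 4287·(5601) ≡ 1 (mod 18163), giving 4287⁻¹ ≡ 5601.
x ≡ 4287⁻¹·12624 ≡ 5601·12624 ≡ 16628 (mod 18163).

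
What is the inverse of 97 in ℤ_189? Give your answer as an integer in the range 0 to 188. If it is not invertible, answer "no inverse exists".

76

Apply the Euclidean algorithm to 189 and 97:
189 = 1×97 + 92
97 = 1×92 + 5
92 = 18×5 + 2
5 = 2×2 + 1
2 = 2×1 + 0
Since gcd(97, 189) = 1, back-substitute to write 1 as a combination:
1 = 5 − 2·2
1 = −2·92 + 37·5
1 = 37·97 − 39·92
1 = −39·189 + 76·97
So 97·76 ≡ 1 (mod 189).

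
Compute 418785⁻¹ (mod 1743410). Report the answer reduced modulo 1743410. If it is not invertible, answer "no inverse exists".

no inverse exists

Euclidean algorithm on 1743410, 418785:
1743410 = 4·418785 + 68270
418785 = 6·68270 + 9165
68270 = 7·9165 + 4115
9165 = 2·4115 + 935
4115 = 4·935 + 375
935 = 2·375 + 185
375 = 2·185 + 5
185 = 37·5 + 0
The gcd is 5, not 1, hence no inverse exists.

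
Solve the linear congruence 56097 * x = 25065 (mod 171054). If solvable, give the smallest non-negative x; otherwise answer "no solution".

First find gcd(56097, 171054):
171054 = 3×56097 + 2763
56097 = 20×2763 + 837
2763 = 3×837 + 252
837 = 3×252 + 81
252 = 3×81 + 9
81 = 9×9 + 0
gcd = 9 and 9 | 25065, so solutions exist. Divide through by 9: 6233x ≡ 2785 (mod 19006).
Now find 6233⁻¹ mod 19006:
19006 = 3×6233 + 307
6233 = 20×307 + 93
307 = 3×93 + 28
93 = 3×28 + 9
28 = 3×9 + 1
9 = 9×1 + 0
Back-substitute:
1 = 28 − 3·9
1 = −3·93 + 10·28
1 = 10·307 − 33·93
1 = −33·6233 + 670·307
1 = 670·19006 − 2043·6233
So 6233·(-2043) ≡ 1 (mod 19006), i.e. 6233⁻¹ ≡ 16963.
Then x ≡ 16963·2785 ≡ 12045 (mod 19006); the smallest non-negative solution is x = 12045.

12045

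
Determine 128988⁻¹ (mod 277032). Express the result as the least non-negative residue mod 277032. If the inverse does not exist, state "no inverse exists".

Euclidean algorithm on 277032, 128988:
277032 = 2*128988 + 19056
128988 = 6*19056 + 14652
19056 = 1*14652 + 4404
14652 = 3*4404 + 1440
4404 = 3*1440 + 84
1440 = 17*84 + 12
84 = 7*12 + 0
The gcd is 12, not 1, hence no inverse exists.

no inverse exists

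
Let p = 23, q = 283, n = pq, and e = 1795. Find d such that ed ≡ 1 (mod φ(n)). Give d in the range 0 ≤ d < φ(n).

φ(n) = (p−1)(q−1) = 22·282 = 6204.
Need d with 1795·d ≡ 1 (mod 6204). Apply the extended Euclidean algorithm:
6204 = 3×1795 + 819
1795 = 2×819 + 157
819 = 5×157 + 34
157 = 4×34 + 21
34 = 1×21 + 13
21 = 1×13 + 8
13 = 1×8 + 5
8 = 1×5 + 3
5 = 1×3 + 2
3 = 1×2 + 1
2 = 2×1 + 0
Back-substitute:
1 = 3 − 2
1 = −5 + 2·3
1 = 2·8 − 3·5
1 = −3·13 + 5·8
1 = 5·21 − 8·13
1 = −8·34 + 13·21
1 = 13·157 − 60·34
1 = −60·819 + 313·157
1 = 313·1795 − 686·819
1 = −686·6204 + 2371·1795
So 1795·2371 ≡ 1 (mod 6204), hence d = 2371.

2371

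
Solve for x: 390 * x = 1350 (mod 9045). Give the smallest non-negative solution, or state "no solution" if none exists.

First find gcd(390, 9045):
9045 = 23*390 + 75
390 = 5*75 + 15
75 = 5*15 + 0
gcd = 15 and 15 | 1350, so solutions exist. Divide through by 15: 26x ≡ 90 (mod 603).
Now find 26⁻¹ mod 603:
603 = 23×26 + 5
26 = 5×5 + 1
5 = 5×1 + 0
Back-substitute:
1 = 26 − 5·5
1 = −5·603 + 116·26
So 26⁻¹ ≡ 116 (mod 603).
Then x ≡ 116·90 ≡ 189 (mod 603); the smallest non-negative solution is x = 189.

189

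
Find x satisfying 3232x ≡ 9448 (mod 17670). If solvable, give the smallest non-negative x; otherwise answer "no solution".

2824

First find gcd(3232, 17670):
17670 = 5×3232 + 1510
3232 = 2×1510 + 212
1510 = 7×212 + 26
212 = 8×26 + 4
26 = 6×4 + 2
4 = 2×2 + 0
gcd = 2 and 2 | 9448, so solutions exist. Divide through by 2: 1616x ≡ 4724 (mod 8835).
Now find 1616⁻¹ mod 8835:
8835 = 5*1616 + 755
1616 = 2*755 + 106
755 = 7*106 + 13
106 = 8*13 + 2
13 = 6*2 + 1
2 = 2*1 + 0
Back-substitute:
1 = 13 − 6·2
1 = −6·106 + 49·13
1 = 49·755 − 349·106
1 = −349·1616 + 747·755
1 = 747·8835 − 4084·1616
So 1616·(-4084) ≡ 1 (mod 8835), i.e. 1616⁻¹ ≡ 4751.
Then x ≡ 4751·4724 ≡ 2824 (mod 8835); the smallest non-negative solution is x = 2824.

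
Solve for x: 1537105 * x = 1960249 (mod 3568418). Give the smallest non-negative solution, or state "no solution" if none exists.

First find gcd(1537105, 3568418):
3568418 = 2×1537105 + 494208
1537105 = 3×494208 + 54481
494208 = 9×54481 + 3879
54481 = 14×3879 + 175
3879 = 22×175 + 29
175 = 6×29 + 1
29 = 29×1 + 0
gcd = 1, so a unique solution mod 3568418 exists.
Back-substitute for the Bézout coefficients:
1 = 175 − 6·29
1 = −6·3879 + 133·175
1 = 133·54481 − 1868·3879
1 = −1868·494208 + 16945·54481
1 = 16945·1537105 − 52703·494208
1 = −52703·3568418 + 122351·1537105
So 1537105·(122351) ≡ 1 (mod 3568418), giving 1537105⁻¹ ≡ 122351.
x ≡ 1537105⁻¹·1960249 ≡ 122351·1960249 ≡ 1483201 (mod 3568418).

1483201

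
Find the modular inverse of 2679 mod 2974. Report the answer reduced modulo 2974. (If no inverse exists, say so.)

2107

Run Euclid on (2974, 2679):
2974 = 1·2679 + 295
2679 = 9·295 + 24
295 = 12·24 + 7
24 = 3·7 + 3
7 = 2·3 + 1
3 = 3·1 + 0
Since gcd(2679, 2974) = 1, back-substitute to write 1 as a combination:
1 = 7 − 2·3
1 = −2·24 + 7·7
1 = 7·295 − 86·24
1 = −86·2679 + 781·295
1 = 781·2974 − 867·2679
Hence 2679⁻¹ ≡ -867 ≡ 2107 (mod 2974).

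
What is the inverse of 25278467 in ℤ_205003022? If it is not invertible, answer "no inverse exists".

67226749

Apply the Euclidean algorithm to 205003022 and 25278467:
205003022 = 8×25278467 + 2775286
25278467 = 9×2775286 + 300893
2775286 = 9×300893 + 67249
300893 = 4×67249 + 31897
67249 = 2×31897 + 3455
31897 = 9×3455 + 802
3455 = 4×802 + 247
802 = 3×247 + 61
247 = 4×61 + 3
61 = 20×3 + 1
3 = 3×1 + 0
Since gcd(25278467, 205003022) = 1, back-substitute to write 1 as a combination:
1 = 61 − 20·3
1 = −20·247 + 81·61
1 = 81·802 − 263·247
1 = −263·3455 + 1133·802
1 = 1133·31897 − 10460·3455
1 = −10460·67249 + 22053·31897
1 = 22053·300893 − 98672·67249
1 = −98672·2775286 + 910101·300893
1 = 910101·25278467 − 8289581·2775286
1 = −8289581·205003022 + 67226749·25278467
So 25278467·67226749 ≡ 1 (mod 205003022).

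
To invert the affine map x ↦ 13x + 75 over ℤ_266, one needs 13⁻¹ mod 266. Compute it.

41

gcd(266, 13) by repeated division:
266 = 20×13 + 6
13 = 2×6 + 1
6 = 6×1 + 0
The gcd is 1. Working backward:
1 = 13 − 2·6
1 = −2·266 + 41·13
So 13·41 ≡ 1 (mod 266).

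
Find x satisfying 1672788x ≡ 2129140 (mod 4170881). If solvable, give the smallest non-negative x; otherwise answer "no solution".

285961

First find gcd(1672788, 4170881):
4170881 = 2·1672788 + 825305
1672788 = 2·825305 + 22178
825305 = 37·22178 + 4719
22178 = 4·4719 + 3302
4719 = 1·3302 + 1417
3302 = 2·1417 + 468
1417 = 3·468 + 13
468 = 36·13 + 0
gcd = 13 and 13 | 2129140, so solutions exist. Divide through by 13: 128676x ≡ 163780 (mod 320837).
Now find 128676⁻¹ mod 320837:
320837 = 2×128676 + 63485
128676 = 2×63485 + 1706
63485 = 37×1706 + 363
1706 = 4×363 + 254
363 = 1×254 + 109
254 = 2×109 + 36
109 = 3×36 + 1
36 = 36×1 + 0
Back-substitute:
1 = 109 − 3·36
1 = −3·254 + 7·109
1 = 7·363 − 10·254
1 = −10·1706 + 47·363
1 = 47·63485 − 1749·1706
1 = −1749·128676 + 3545·63485
1 = 3545·320837 − 8839·128676
So 128676·(-8839) ≡ 1 (mod 320837), i.e. 128676⁻¹ ≡ 311998.
Then x ≡ 311998·163780 ≡ 285961 (mod 320837); the smallest non-negative solution is x = 285961.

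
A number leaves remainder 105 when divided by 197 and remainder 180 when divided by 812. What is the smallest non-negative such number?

97620

Write x = 105 + 197·k. Then 197·k ≡ 180 − 105 ≡ 75 (mod 812).
Need 197⁻¹ mod 812. Extended Euclid on (812, 197):
812 = 4×197 + 24
197 = 8×24 + 5
24 = 4×5 + 4
5 = 1×4 + 1
4 = 4×1 + 0
Back-substitute:
1 = 5 − 4
1 = −24 + 5·5
1 = 5·197 − 41·24
1 = −41·812 + 169·197
197⁻¹ ≡ 169 (mod 812), so k ≡ 169·75 ≡ 495 (mod 812).
x = 105 + 197·495 = 97620.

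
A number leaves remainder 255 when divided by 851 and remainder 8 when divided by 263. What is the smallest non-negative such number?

Write x = 255 + 851·k. Then 851·k ≡ 8 − 255 ≡ 16 (mod 263).
Need 851⁻¹ mod 263. Extended Euclid on (263, 62):
263 = 4×62 + 15
62 = 4×15 + 2
15 = 7×2 + 1
2 = 2×1 + 0
Back-substitute:
1 = 15 − 7·2
1 = −7·62 + 29·15
1 = 29·263 − 123·62
851⁻¹ ≡ 140 (mod 263), so k ≡ 140·16 ≡ 136 (mod 263).
x = 255 + 851·136 = 115991.

115991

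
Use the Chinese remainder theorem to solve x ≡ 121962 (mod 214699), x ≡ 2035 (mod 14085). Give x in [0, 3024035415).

Write x = 121962 + 214699·k. Then 214699·k ≡ 2035 − 121962 ≡ 6838 (mod 14085).
Need 214699⁻¹ mod 14085. Extended Euclid on (14085, 3424):
14085 = 4*3424 + 389
3424 = 8*389 + 312
389 = 1*312 + 77
312 = 4*77 + 4
77 = 19*4 + 1
4 = 4*1 + 0
Back-substitute:
1 = 77 − 19·4
1 = −19·312 + 77·77
1 = 77·389 − 96·312
1 = −96·3424 + 845·389
1 = 845·14085 − 3476·3424
214699⁻¹ ≡ 10609 (mod 14085), so k ≡ 10609·6838 ≡ 6592 (mod 14085).
x = 121962 + 214699·6592 = 1415417770.

1415417770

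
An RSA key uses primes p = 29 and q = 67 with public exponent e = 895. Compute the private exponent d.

223

φ(n) = (p−1)(q−1) = 28·66 = 1848.
Need d with 895·d ≡ 1 (mod 1848). Apply the extended Euclidean algorithm:
1848 = 2·895 + 58
895 = 15·58 + 25
58 = 2·25 + 8
25 = 3·8 + 1
8 = 8·1 + 0
Back-substitute:
1 = 25 − 3·8
1 = −3·58 + 7·25
1 = 7·895 − 108·58
1 = −108·1848 + 223·895
So 895·223 ≡ 1 (mod 1848), hence d = 223.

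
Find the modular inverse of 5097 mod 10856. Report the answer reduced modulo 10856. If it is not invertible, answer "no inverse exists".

2673

Extended Euclidean algorithm:
10856 = 2·5097 + 662
5097 = 7·662 + 463
662 = 1·463 + 199
463 = 2·199 + 65
199 = 3·65 + 4
65 = 16·4 + 1
4 = 4·1 + 0
The gcd is 1. Working backward:
1 = 65 − 16·4
1 = −16·199 + 49·65
1 = 49·463 − 114·199
1 = −114·662 + 163·463
1 = 163·5097 − 1255·662
1 = −1255·10856 + 2673·5097
So 5097·2673 ≡ 1 (mod 10856).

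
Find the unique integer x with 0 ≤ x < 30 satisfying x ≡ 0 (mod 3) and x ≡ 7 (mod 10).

27

Write x = 0 + 3·k. Then 3·k ≡ 7 − 0 ≡ 7 (mod 10).
Need 3⁻¹ mod 10. Extended Euclid on (10, 3):
10 = 3×3 + 1
3 = 3×1 + 0
Back-substitute:
1 = 10 − 3·3
3⁻¹ ≡ 7 (mod 10), so k ≡ 7·7 ≡ 9 (mod 10).
x = 0 + 3·9 = 27.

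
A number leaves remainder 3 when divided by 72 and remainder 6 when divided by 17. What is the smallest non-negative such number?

363

Write x = 3 + 72·k. Then 72·k ≡ 6 − 3 ≡ 3 (mod 17).
Need 72⁻¹ mod 17. Extended Euclid on (17, 4):
17 = 4*4 + 1
4 = 4*1 + 0
Back-substitute:
1 = 17 − 4·4
72⁻¹ ≡ 13 (mod 17), so k ≡ 13·3 ≡ 5 (mod 17).
x = 3 + 72·5 = 363.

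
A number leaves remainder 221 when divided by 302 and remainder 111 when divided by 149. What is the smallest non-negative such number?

Write x = 221 + 302·k. Then 302·k ≡ 111 − 221 ≡ 39 (mod 149).
Need 302⁻¹ mod 149. Extended Euclid on (149, 4):
149 = 37×4 + 1
4 = 4×1 + 0
Back-substitute:
1 = 149 − 37·4
302⁻¹ ≡ 112 (mod 149), so k ≡ 112·39 ≡ 47 (mod 149).
x = 221 + 302·47 = 14415.

14415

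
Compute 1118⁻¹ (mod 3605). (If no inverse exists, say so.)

3447

gcd(3605, 1118) by repeated division:
3605 = 3·1118 + 251
1118 = 4·251 + 114
251 = 2·114 + 23
114 = 4·23 + 22
23 = 1·22 + 1
22 = 22·1 + 0
The gcd is 1. Working backward:
1 = 23 − 22
1 = −114 + 5·23
1 = 5·251 − 11·114
1 = −11·1118 + 49·251
1 = 49·3605 − 158·1118
Hence 1118⁻¹ ≡ -158 ≡ 3447 (mod 3605).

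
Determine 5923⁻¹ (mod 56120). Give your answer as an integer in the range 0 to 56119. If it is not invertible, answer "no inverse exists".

gcd(56120, 5923) by repeated division:
56120 = 9·5923 + 2813
5923 = 2·2813 + 297
2813 = 9·297 + 140
297 = 2·140 + 17
140 = 8·17 + 4
17 = 4·4 + 1
4 = 4·1 + 0
gcd = 1, so the inverse exists. Back-substitute:
1 = 17 − 4·4
1 = −4·140 + 33·17
1 = 33·297 − 70·140
1 = −70·2813 + 663·297
1 = 663·5923 − 1396·2813
1 = −1396·56120 + 13227·5923
So 5923·13227 ≡ 1 (mod 56120).

13227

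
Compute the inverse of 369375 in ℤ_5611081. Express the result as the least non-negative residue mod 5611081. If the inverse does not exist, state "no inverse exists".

gcd(5611081, 369375) by repeated division:
5611081 = 15·369375 + 70456
369375 = 5·70456 + 17095
70456 = 4·17095 + 2076
17095 = 8·2076 + 487
2076 = 4·487 + 128
487 = 3·128 + 103
128 = 1·103 + 25
103 = 4·25 + 3
25 = 8·3 + 1
3 = 3·1 + 0
The gcd is 1. Working backward:
1 = 25 − 8·3
1 = −8·103 + 33·25
1 = 33·128 − 41·103
1 = −41·487 + 156·128
1 = 156·2076 − 665·487
1 = −665·17095 + 5476·2076
1 = 5476·70456 − 22569·17095
1 = −22569·369375 + 118321·70456
1 = 118321·5611081 − 1797384·369375
Hence 369375⁻¹ ≡ -1797384 ≡ 3813697 (mod 5611081).

3813697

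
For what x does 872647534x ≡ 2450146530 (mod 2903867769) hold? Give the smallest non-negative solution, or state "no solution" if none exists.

gcd(872647534, 2903867769):
2903867769 = 3·872647534 + 285925167
872647534 = 3·285925167 + 14872033
285925167 = 19·14872033 + 3356540
14872033 = 4·3356540 + 1445873
3356540 = 2·1445873 + 464794
1445873 = 3·464794 + 51491
464794 = 9·51491 + 1375
51491 = 37·1375 + 616
1375 = 2·616 + 143
616 = 4·143 + 44
143 = 3·44 + 11
44 = 4·11 + 0
gcd = 11, but 11 ∤ 2450146530, so the congruence has no solution.

no solution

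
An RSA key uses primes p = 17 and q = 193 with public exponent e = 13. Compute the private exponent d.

709

φ(n) = (p−1)(q−1) = 16·192 = 3072.
Need d with 13·d ≡ 1 (mod 3072). Apply the extended Euclidean algorithm:
3072 = 236×13 + 4
13 = 3×4 + 1
4 = 4×1 + 0
Back-substitute:
1 = 13 − 3·4
1 = −3·3072 + 709·13
So 13·709 ≡ 1 (mod 3072), hence d = 709.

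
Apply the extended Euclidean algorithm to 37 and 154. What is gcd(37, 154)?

Euclidean algorithm:
154 = 4*37 + 6
37 = 6*6 + 1
6 = 6*1 + 0
gcd(37, 154) = 1.
Working backward:
1 = 37 − 6·6
1 = −6·154 + 25·37
So 1 = (-6)·154 + (25)·37.

1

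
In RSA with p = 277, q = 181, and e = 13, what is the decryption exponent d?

42037

φ(n) = (p−1)(q−1) = 276·180 = 49680.
Need d with 13·d ≡ 1 (mod 49680). Apply the extended Euclidean algorithm:
49680 = 3821×13 + 7
13 = 1×7 + 6
7 = 1×6 + 1
6 = 6×1 + 0
Back-substitute:
1 = 7 − 6
1 = −13 + 2·7
1 = 2·49680 − 7643·13
So 13·(-7643) ≡ 1 (mod 49680), hence d ≡ -7643 ≡ 42037 (mod 49680).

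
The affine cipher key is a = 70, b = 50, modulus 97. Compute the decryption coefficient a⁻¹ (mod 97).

79

Extended Euclidean algorithm:
97 = 1×70 + 27
70 = 2×27 + 16
27 = 1×16 + 11
16 = 1×11 + 5
11 = 2×5 + 1
5 = 5×1 + 0
gcd = 1, so the inverse exists. Back-substitute:
1 = 11 − 2·5
1 = −2·16 + 3·11
1 = 3·27 − 5·16
1 = −5·70 + 13·27
1 = 13·97 − 18·70
Thus 70·(-18) ≡ 1 (mod 97); reducing, -18 mod 97 = 79.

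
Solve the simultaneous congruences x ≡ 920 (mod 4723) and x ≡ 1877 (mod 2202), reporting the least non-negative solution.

15089

Write x = 920 + 4723·k. Then 4723·k ≡ 1877 − 920 ≡ 957 (mod 2202).
Need 4723⁻¹ mod 2202. Extended Euclid on (2202, 319):
2202 = 6*319 + 288
319 = 1*288 + 31
288 = 9*31 + 9
31 = 3*9 + 4
9 = 2*4 + 1
4 = 4*1 + 0
Back-substitute:
1 = 9 − 2·4
1 = −2·31 + 7·9
1 = 7·288 − 65·31
1 = −65·319 + 72·288
1 = 72·2202 − 497·319
4723⁻¹ ≡ 1705 (mod 2202), so k ≡ 1705·957 ≡ 3 (mod 2202).
x = 920 + 4723·3 = 15089.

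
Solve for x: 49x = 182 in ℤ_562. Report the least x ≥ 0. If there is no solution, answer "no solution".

84

First find gcd(49, 562):
562 = 11·49 + 23
49 = 2·23 + 3
23 = 7·3 + 2
3 = 1·2 + 1
2 = 2·1 + 0
gcd = 1, so a unique solution mod 562 exists.
Back-substitute for the Bézout coefficients:
1 = 3 − 2
1 = −23 + 8·3
1 = 8·49 − 17·23
1 = −17·562 + 195·49
So 49·(195) ≡ 1 (mod 562), giving 49⁻¹ ≡ 195.
x ≡ 49⁻¹·182 ≡ 195·182 ≡ 84 (mod 562).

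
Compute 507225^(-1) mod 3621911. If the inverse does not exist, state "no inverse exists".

Apply the Euclidean algorithm to 3621911 and 507225:
3621911 = 7*507225 + 71336
507225 = 7*71336 + 7873
71336 = 9*7873 + 479
7873 = 16*479 + 209
479 = 2*209 + 61
209 = 3*61 + 26
61 = 2*26 + 9
26 = 2*9 + 8
9 = 1*8 + 1
8 = 8*1 + 0
gcd = 1, so the inverse exists. Back-substitute:
1 = 9 − 8
1 = −26 + 3·9
1 = 3·61 − 7·26
1 = −7·209 + 24·61
1 = 24·479 − 55·209
1 = −55·7873 + 904·479
1 = 904·71336 − 8191·7873
1 = −8191·507225 + 58241·71336
1 = 58241·3621911 − 415878·507225
So 507225·(-415878) ≡ 1 (mod 3621911), and -415878 ≡ 3206033 (mod 3621911).

3206033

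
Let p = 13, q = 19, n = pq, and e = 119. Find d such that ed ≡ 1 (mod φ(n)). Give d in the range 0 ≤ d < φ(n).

φ(n) = (p−1)(q−1) = 12·18 = 216.
Need d with 119·d ≡ 1 (mod 216). Apply the extended Euclidean algorithm:
216 = 1·119 + 97
119 = 1·97 + 22
97 = 4·22 + 9
22 = 2·9 + 4
9 = 2·4 + 1
4 = 4·1 + 0
Back-substitute:
1 = 9 − 2·4
1 = −2·22 + 5·9
1 = 5·97 − 22·22
1 = −22·119 + 27·97
1 = 27·216 − 49·119
So 119·(-49) ≡ 1 (mod 216), hence d ≡ -49 ≡ 167 (mod 216).

167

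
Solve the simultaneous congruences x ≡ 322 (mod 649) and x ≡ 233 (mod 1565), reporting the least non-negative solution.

677878

Write x = 322 + 649·k. Then 649·k ≡ 233 − 322 ≡ 1476 (mod 1565).
Need 649⁻¹ mod 1565. Extended Euclid on (1565, 649):
1565 = 2·649 + 267
649 = 2·267 + 115
267 = 2·115 + 37
115 = 3·37 + 4
37 = 9·4 + 1
4 = 4·1 + 0
Back-substitute:
1 = 37 − 9·4
1 = −9·115 + 28·37
1 = 28·267 − 65·115
1 = −65·649 + 158·267
1 = 158·1565 − 381·649
649⁻¹ ≡ 1184 (mod 1565), so k ≡ 1184·1476 ≡ 1044 (mod 1565).
x = 322 + 649·1044 = 677878.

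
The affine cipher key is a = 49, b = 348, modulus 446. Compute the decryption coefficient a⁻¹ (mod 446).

Run Euclid on (446, 49):
446 = 9×49 + 5
49 = 9×5 + 4
5 = 1×4 + 1
4 = 4×1 + 0
The gcd is 1. Working backward:
1 = 5 − 4
1 = −49 + 10·5
1 = 10·446 − 91·49
Thus 49·(-91) ≡ 1 (mod 446); reducing, -91 mod 446 = 355.

355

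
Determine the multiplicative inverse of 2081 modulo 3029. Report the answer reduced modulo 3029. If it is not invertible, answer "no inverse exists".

Extended Euclidean algorithm:
3029 = 1*2081 + 948
2081 = 2*948 + 185
948 = 5*185 + 23
185 = 8*23 + 1
23 = 23*1 + 0
gcd = 1, so the inverse exists. Back-substitute:
1 = 185 − 8·23
1 = −8·948 + 41·185
1 = 41·2081 − 90·948
1 = −90·3029 + 131·2081
So 2081·131 ≡ 1 (mod 3029).

131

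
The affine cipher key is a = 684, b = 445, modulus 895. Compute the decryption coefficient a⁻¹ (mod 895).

509

Apply the Euclidean algorithm to 895 and 684:
895 = 1·684 + 211
684 = 3·211 + 51
211 = 4·51 + 7
51 = 7·7 + 2
7 = 3·2 + 1
2 = 2·1 + 0
The gcd is 1. Working backward:
1 = 7 − 3·2
1 = −3·51 + 22·7
1 = 22·211 − 91·51
1 = −91·684 + 295·211
1 = 295·895 − 386·684
Hence 684⁻¹ ≡ -386 ≡ 509 (mod 895).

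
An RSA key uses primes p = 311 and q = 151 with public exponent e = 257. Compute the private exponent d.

21893

φ(n) = (p−1)(q−1) = 310·150 = 46500.
Need d with 257·d ≡ 1 (mod 46500). Apply the extended Euclidean algorithm:
46500 = 180×257 + 240
257 = 1×240 + 17
240 = 14×17 + 2
17 = 8×2 + 1
2 = 2×1 + 0
Back-substitute:
1 = 17 − 8·2
1 = −8·240 + 113·17
1 = 113·257 − 121·240
1 = −121·46500 + 21893·257
So 257·21893 ≡ 1 (mod 46500), hence d = 21893.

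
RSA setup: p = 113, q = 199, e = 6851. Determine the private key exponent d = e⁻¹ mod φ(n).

19211

φ(n) = (p−1)(q−1) = 112·198 = 22176.
Need d with 6851·d ≡ 1 (mod 22176). Apply the extended Euclidean algorithm:
22176 = 3*6851 + 1623
6851 = 4*1623 + 359
1623 = 4*359 + 187
359 = 1*187 + 172
187 = 1*172 + 15
172 = 11*15 + 7
15 = 2*7 + 1
7 = 7*1 + 0
Back-substitute:
1 = 15 − 2·7
1 = −2·172 + 23·15
1 = 23·187 − 25·172
1 = −25·359 + 48·187
1 = 48·1623 − 217·359
1 = −217·6851 + 916·1623
1 = 916·22176 − 2965·6851
So 6851·(-2965) ≡ 1 (mod 22176), hence d ≡ -2965 ≡ 19211 (mod 22176).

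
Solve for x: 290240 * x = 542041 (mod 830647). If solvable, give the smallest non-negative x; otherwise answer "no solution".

First find gcd(290240, 830647):
830647 = 2×290240 + 250167
290240 = 1×250167 + 40073
250167 = 6×40073 + 9729
40073 = 4×9729 + 1157
9729 = 8×1157 + 473
1157 = 2×473 + 211
473 = 2×211 + 51
211 = 4×51 + 7
51 = 7×7 + 2
7 = 3×2 + 1
2 = 2×1 + 0
gcd = 1, so a unique solution mod 830647 exists.
Back-substitute for the Bézout coefficients:
1 = 7 − 3·2
1 = −3·51 + 22·7
1 = 22·211 − 91·51
1 = −91·473 + 204·211
1 = 204·1157 − 499·473
1 = −499·9729 + 4196·1157
1 = 4196·40073 − 17283·9729
1 = −17283·250167 + 107894·40073
1 = 107894·290240 − 125177·250167
1 = −125177·830647 + 358248·290240
So 290240·(358248) ≡ 1 (mod 830647), giving 290240⁻¹ ≡ 358248.
x ≡ 290240⁻¹·542041 ≡ 358248·542041 ≡ 601743 (mod 830647).

601743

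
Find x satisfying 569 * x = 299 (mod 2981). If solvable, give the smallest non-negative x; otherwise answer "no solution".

First find gcd(569, 2981):
2981 = 5·569 + 136
569 = 4·136 + 25
136 = 5·25 + 11
25 = 2·11 + 3
11 = 3·3 + 2
3 = 1·2 + 1
2 = 2·1 + 0
gcd = 1, so a unique solution mod 2981 exists.
Back-substitute for the Bézout coefficients:
1 = 3 − 2
1 = −11 + 4·3
1 = 4·25 − 9·11
1 = −9·136 + 49·25
1 = 49·569 − 205·136
1 = −205·2981 + 1074·569
So 569·(1074) ≡ 1 (mod 2981), giving 569⁻¹ ≡ 1074.
x ≡ 569⁻¹·299 ≡ 1074·299 ≡ 2159 (mod 2981).

2159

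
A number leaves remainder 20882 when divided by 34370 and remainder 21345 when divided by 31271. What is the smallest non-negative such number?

355166092

Write x = 20882 + 34370·k. Then 34370·k ≡ 21345 − 20882 ≡ 463 (mod 31271).
Need 34370⁻¹ mod 31271. Extended Euclid on (31271, 3099):
31271 = 10*3099 + 281
3099 = 11*281 + 8
281 = 35*8 + 1
8 = 8*1 + 0
Back-substitute:
1 = 281 − 35·8
1 = −35·3099 + 386·281
1 = 386·31271 − 3895·3099
34370⁻¹ ≡ 27376 (mod 31271), so k ≡ 27376·463 ≡ 10333 (mod 31271).
x = 20882 + 34370·10333 = 355166092.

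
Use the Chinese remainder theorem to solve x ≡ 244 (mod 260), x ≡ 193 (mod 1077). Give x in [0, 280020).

Write x = 244 + 260·k. Then 260·k ≡ 193 − 244 ≡ 1026 (mod 1077).
Need 260⁻¹ mod 1077. Extended Euclid on (1077, 260):
1077 = 4*260 + 37
260 = 7*37 + 1
37 = 37*1 + 0
Back-substitute:
1 = 260 − 7·37
1 = −7·1077 + 29·260
260⁻¹ ≡ 29 (mod 1077), so k ≡ 29·1026 ≡ 675 (mod 1077).
x = 244 + 260·675 = 175744.

175744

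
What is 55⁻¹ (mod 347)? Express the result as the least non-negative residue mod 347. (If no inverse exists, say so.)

gcd(347, 55) by repeated division:
347 = 6×55 + 17
55 = 3×17 + 4
17 = 4×4 + 1
4 = 4×1 + 0
The gcd is 1. Working backward:
1 = 17 − 4·4
1 = −4·55 + 13·17
1 = 13·347 − 82·55
So 55·(-82) ≡ 1 (mod 347), and -82 ≡ 265 (mod 347).

265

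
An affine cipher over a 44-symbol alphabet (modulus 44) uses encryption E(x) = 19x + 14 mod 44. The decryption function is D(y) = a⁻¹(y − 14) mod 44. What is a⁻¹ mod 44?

Extended Euclidean algorithm:
44 = 2×19 + 6
19 = 3×6 + 1
6 = 6×1 + 0
The gcd is 1. Working backward:
1 = 19 − 3·6
1 = −3·44 + 7·19
So 19·7 ≡ 1 (mod 44).

7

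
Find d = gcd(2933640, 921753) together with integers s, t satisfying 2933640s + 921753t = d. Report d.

Euclidean algorithm:
2933640 = 3×921753 + 168381
921753 = 5×168381 + 79848
168381 = 2×79848 + 8685
79848 = 9×8685 + 1683
8685 = 5×1683 + 270
1683 = 6×270 + 63
270 = 4×63 + 18
63 = 3×18 + 9
18 = 2×9 + 0
gcd(2933640, 921753) = 9.
Working backward:
9 = 63 − 3·18
9 = −3·270 + 13·63
9 = 13·1683 − 81·270
9 = −81·8685 + 418·1683
9 = 418·79848 − 3843·8685
9 = −3843·168381 + 8104·79848
9 = 8104·921753 − 44363·168381
9 = −44363·2933640 + 141193·921753
So 9 = (-44363)·2933640 + (141193)·921753.

9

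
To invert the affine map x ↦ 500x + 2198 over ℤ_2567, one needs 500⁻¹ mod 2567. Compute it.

498

Run Euclid on (2567, 500):
2567 = 5·500 + 67
500 = 7·67 + 31
67 = 2·31 + 5
31 = 6·5 + 1
5 = 5·1 + 0
Since gcd(500, 2567) = 1, back-substitute to write 1 as a combination:
1 = 31 − 6·5
1 = −6·67 + 13·31
1 = 13·500 − 97·67
1 = −97·2567 + 498·500
So 500·498 ≡ 1 (mod 2567).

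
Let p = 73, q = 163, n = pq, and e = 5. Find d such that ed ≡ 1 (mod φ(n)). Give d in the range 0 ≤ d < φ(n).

φ(n) = (p−1)(q−1) = 72·162 = 11664.
Need d with 5·d ≡ 1 (mod 11664). Apply the extended Euclidean algorithm:
11664 = 2332×5 + 4
5 = 1×4 + 1
4 = 4×1 + 0
Back-substitute:
1 = 5 − 4
1 = −11664 + 2333·5
So 5·2333 ≡ 1 (mod 11664), hence d = 2333.

2333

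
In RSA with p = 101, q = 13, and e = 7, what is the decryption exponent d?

φ(n) = (p−1)(q−1) = 100·12 = 1200.
Need d with 7·d ≡ 1 (mod 1200). Apply the extended Euclidean algorithm:
1200 = 171*7 + 3
7 = 2*3 + 1
3 = 3*1 + 0
Back-substitute:
1 = 7 − 2·3
1 = −2·1200 + 343·7
So 7·343 ≡ 1 (mod 1200), hence d = 343.

343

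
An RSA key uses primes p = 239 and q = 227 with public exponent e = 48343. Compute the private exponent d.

28519

φ(n) = (p−1)(q−1) = 238·226 = 53788.
Need d with 48343·d ≡ 1 (mod 53788). Apply the extended Euclidean algorithm:
53788 = 1×48343 + 5445
48343 = 8×5445 + 4783
5445 = 1×4783 + 662
4783 = 7×662 + 149
662 = 4×149 + 66
149 = 2×66 + 17
66 = 3×17 + 15
17 = 1×15 + 2
15 = 7×2 + 1
2 = 2×1 + 0
Back-substitute:
1 = 15 − 7·2
1 = −7·17 + 8·15
1 = 8·66 − 31·17
1 = −31·149 + 70·66
1 = 70·662 − 311·149
1 = −311·4783 + 2247·662
1 = 2247·5445 − 2558·4783
1 = −2558·48343 + 22711·5445
1 = 22711·53788 − 25269·48343
So 48343·(-25269) ≡ 1 (mod 53788), hence d ≡ -25269 ≡ 28519 (mod 53788).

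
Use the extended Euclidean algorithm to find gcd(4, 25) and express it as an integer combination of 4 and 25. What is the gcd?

1

Apply Euclid's algorithm to 25 and 4:
25 = 6×4 + 1
4 = 4×1 + 0
gcd(4, 25) = 1.
Working backward:
1 = 25 − 6·4
So 1 = (1)·25 + (-6)·4.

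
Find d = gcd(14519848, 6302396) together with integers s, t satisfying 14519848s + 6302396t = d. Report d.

4

Repeated division:
14519848 = 2·6302396 + 1915056
6302396 = 3·1915056 + 557228
1915056 = 3·557228 + 243372
557228 = 2·243372 + 70484
243372 = 3·70484 + 31920
70484 = 2·31920 + 6644
31920 = 4·6644 + 5344
6644 = 1·5344 + 1300
5344 = 4·1300 + 144
1300 = 9·144 + 4
144 = 36·4 + 0
gcd(14519848, 6302396) = 4.
Working backward:
4 = 1300 − 9·144
4 = −9·5344 + 37·1300
4 = 37·6644 − 46·5344
4 = −46·31920 + 221·6644
4 = 221·70484 − 488·31920
4 = −488·243372 + 1685·70484
4 = 1685·557228 − 3858·243372
4 = −3858·1915056 + 13259·557228
4 = 13259·6302396 − 43635·1915056
4 = −43635·14519848 + 100529·6302396
So 4 = (-43635)·14519848 + (100529)·6302396.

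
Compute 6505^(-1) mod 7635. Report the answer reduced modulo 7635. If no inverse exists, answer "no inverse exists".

Euclidean algorithm on 7635, 6505:
7635 = 1·6505 + 1130
6505 = 5·1130 + 855
1130 = 1·855 + 275
855 = 3·275 + 30
275 = 9·30 + 5
30 = 6·5 + 0
The gcd is 5, not 1, hence no inverse exists.

no inverse exists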